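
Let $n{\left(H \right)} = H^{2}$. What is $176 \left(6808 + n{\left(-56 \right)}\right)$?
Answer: $1750144$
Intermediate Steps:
$176 \left(6808 + n{\left(-56 \right)}\right) = 176 \left(6808 + \left(-56\right)^{2}\right) = 176 \left(6808 + 3136\right) = 176 \cdot 9944 = 1750144$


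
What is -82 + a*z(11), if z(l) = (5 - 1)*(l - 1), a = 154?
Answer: 6078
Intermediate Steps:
z(l) = -4 + 4*l (z(l) = 4*(-1 + l) = -4 + 4*l)
-82 + a*z(11) = -82 + 154*(-4 + 4*11) = -82 + 154*(-4 + 44) = -82 + 154*40 = -82 + 6160 = 6078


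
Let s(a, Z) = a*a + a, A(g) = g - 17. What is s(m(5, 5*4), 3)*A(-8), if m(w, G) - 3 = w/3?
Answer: -5950/9 ≈ -661.11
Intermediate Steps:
m(w, G) = 3 + w/3
A(g) = -17 + g
s(a, Z) = a + a² (s(a, Z) = a² + a = a + a²)
s(m(5, 5*4), 3)*A(-8) = ((3 + (⅓)*5)*(1 + (3 + (⅓)*5)))*(-17 - 8) = ((3 + 5/3)*(1 + (3 + 5/3)))*(-25) = (14*(1 + 14/3)/3)*(-25) = ((14/3)*(17/3))*(-25) = (238/9)*(-25) = -5950/9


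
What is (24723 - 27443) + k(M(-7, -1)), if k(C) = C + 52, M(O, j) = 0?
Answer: -2668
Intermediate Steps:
k(C) = 52 + C
(24723 - 27443) + k(M(-7, -1)) = (24723 - 27443) + (52 + 0) = -2720 + 52 = -2668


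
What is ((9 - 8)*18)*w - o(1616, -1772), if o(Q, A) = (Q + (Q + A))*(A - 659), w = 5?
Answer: 3549350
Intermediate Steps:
o(Q, A) = (-659 + A)*(A + 2*Q) (o(Q, A) = (Q + (A + Q))*(-659 + A) = (A + 2*Q)*(-659 + A) = (-659 + A)*(A + 2*Q))
((9 - 8)*18)*w - o(1616, -1772) = ((9 - 8)*18)*5 - ((-1772)² - 1318*1616 - 659*(-1772) + 2*(-1772)*1616) = (1*18)*5 - (3139984 - 2129888 + 1167748 - 5727104) = 18*5 - 1*(-3549260) = 90 + 3549260 = 3549350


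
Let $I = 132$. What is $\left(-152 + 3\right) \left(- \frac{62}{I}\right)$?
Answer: $\frac{4619}{66} \approx 69.985$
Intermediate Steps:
$\left(-152 + 3\right) \left(- \frac{62}{I}\right) = \left(-152 + 3\right) \left(- \frac{62}{132}\right) = - 149 \left(\left(-62\right) \frac{1}{132}\right) = \left(-149\right) \left(- \frac{31}{66}\right) = \frac{4619}{66}$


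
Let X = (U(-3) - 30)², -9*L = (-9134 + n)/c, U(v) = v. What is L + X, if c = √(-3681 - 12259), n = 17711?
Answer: 1089 + 953*I*√3985/7970 ≈ 1089.0 + 7.5483*I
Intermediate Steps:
c = 2*I*√3985 (c = √(-15940) = 2*I*√3985 ≈ 126.25*I)
L = 953*I*√3985/7970 (L = -(-9134 + 17711)/(9*(2*I*√3985)) = -953*(-I*√3985/7970) = -(-953)*I*√3985/7970 = 953*I*√3985/7970 ≈ 7.5483*I)
X = 1089 (X = (-3 - 30)² = (-33)² = 1089)
L + X = 953*I*√3985/7970 + 1089 = 1089 + 953*I*√3985/7970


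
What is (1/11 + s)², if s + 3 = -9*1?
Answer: 17161/121 ≈ 141.83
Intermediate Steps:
s = -12 (s = -3 - 9*1 = -3 - 9 = -12)
(1/11 + s)² = (1/11 - 12)² = (-131/11)² = 17161/121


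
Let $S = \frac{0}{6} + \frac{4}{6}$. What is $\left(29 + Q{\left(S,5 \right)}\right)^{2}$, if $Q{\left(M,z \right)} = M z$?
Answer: $\frac{9409}{9} \approx 1045.4$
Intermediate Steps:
$S = \frac{2}{3}$ ($S = 0 \cdot \frac{1}{6} + 4 \cdot \frac{1}{6} = 0 + \frac{2}{3} = \frac{2}{3} \approx 0.66667$)
$\left(29 + Q{\left(S,5 \right)}\right)^{2} = \left(29 + \frac{2}{3} \cdot 5\right)^{2} = \left(29 + \frac{10}{3}\right)^{2} = \left(\frac{97}{3}\right)^{2} = \frac{9409}{9}$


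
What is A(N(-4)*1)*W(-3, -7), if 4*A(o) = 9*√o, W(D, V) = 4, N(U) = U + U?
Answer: 18*I*√2 ≈ 25.456*I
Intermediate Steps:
N(U) = 2*U
A(o) = 9*√o/4 (A(o) = (9*√o)/4 = 9*√o/4)
A(N(-4)*1)*W(-3, -7) = (9*√((2*(-4))*1)/4)*4 = (9*√(-8*1)/4)*4 = (9*√(-8)/4)*4 = (9*(2*I*√2)/4)*4 = (9*I*√2/2)*4 = 18*I*√2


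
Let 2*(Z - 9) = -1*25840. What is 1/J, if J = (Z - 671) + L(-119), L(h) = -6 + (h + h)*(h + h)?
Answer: 1/43056 ≈ 2.3226e-5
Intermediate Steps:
Z = -12911 (Z = 9 + (-1*25840)/2 = 9 + (½)*(-25840) = 9 - 12920 = -12911)
L(h) = -6 + 4*h² (L(h) = -6 + (2*h)*(2*h) = -6 + 4*h²)
J = 43056 (J = (-12911 - 671) + (-6 + 4*(-119)²) = -13582 + (-6 + 4*14161) = -13582 + (-6 + 56644) = -13582 + 56638 = 43056)
1/J = 1/43056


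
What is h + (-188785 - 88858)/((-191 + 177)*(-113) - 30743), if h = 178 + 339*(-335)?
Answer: -3306200664/29161 ≈ -1.1338e+5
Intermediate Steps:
h = -113387 (h = 178 - 113565 = -113387)
h + (-188785 - 88858)/((-191 + 177)*(-113) - 30743) = -113387 + (-188785 - 88858)/((-191 + 177)*(-113) - 30743) = -113387 - 277643/(-14*(-113) - 30743) = -113387 - 277643/(1582 - 30743) = -113387 - 277643/(-29161) = -113387 - 277643*(-1/29161) = -113387 + 277643/29161 = -3306200664/29161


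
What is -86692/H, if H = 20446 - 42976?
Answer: 43346/11265 ≈ 3.8478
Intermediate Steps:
H = -22530
-86692/H = -86692/(-22530) = -86692*(-1/22530) = 43346/11265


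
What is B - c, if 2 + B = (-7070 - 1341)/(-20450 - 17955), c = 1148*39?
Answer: -1719537059/38405 ≈ -44774.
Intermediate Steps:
c = 44772
B = -68399/38405 (B = -2 + (-7070 - 1341)/(-20450 - 17955) = -2 - 8411/(-38405) = -2 - 8411*(-1/38405) = -2 + 8411/38405 = -68399/38405 ≈ -1.7810)
B - c = -68399/38405 - 1*44772 = -68399/38405 - 44772 = -1719537059/38405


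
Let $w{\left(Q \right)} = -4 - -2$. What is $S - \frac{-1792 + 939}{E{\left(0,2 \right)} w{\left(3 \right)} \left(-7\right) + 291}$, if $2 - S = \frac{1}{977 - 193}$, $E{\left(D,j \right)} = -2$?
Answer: $\frac{1080873}{206192} \approx 5.2421$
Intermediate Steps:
$S = \frac{1567}{784}$ ($S = 2 - \frac{1}{977 - 193} = 2 - \frac{1}{784} = \frac{1567}{784} \approx 1.9987$)
$w{\left(Q \right)} = -2$ ($w{\left(Q \right)} = -4 + 2 = -2$)
$S - \frac{-1792 + 939}{E{\left(0,2 \right)} w{\left(3 \right)} \left(-7\right) + 291} = \frac{1567}{784} - \frac{-1792 + 939}{\left(-2\right) \left(-2\right) \left(-7\right) + 291} = \frac{1567}{784} - - \frac{853}{4 \left(-7\right) + 291} = \frac{1567}{784} - - \frac{853}{-28 + 291} = \frac{1567}{784} - - \frac{853}{263} = \frac{1567}{784} + \frac{853}{263} = \frac{1080873}{206192}$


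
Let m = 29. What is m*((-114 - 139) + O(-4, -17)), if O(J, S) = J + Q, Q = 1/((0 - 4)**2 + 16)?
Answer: -238467/32 ≈ -7452.1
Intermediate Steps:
Q = 1/32 (Q = 1/((-4)**2 + 16) = 1/(16 + 16) = 1/32 ≈ 0.031250)
O(J, S) = 1/32 + J (O(J, S) = J + 1/32 = 1/32 + J)
m*((-114 - 139) + O(-4, -17)) = 29*((-114 - 139) + (1/32 - 4)) = 29*(-253 - 127/32) = 29*(-8223/32) = -238467/32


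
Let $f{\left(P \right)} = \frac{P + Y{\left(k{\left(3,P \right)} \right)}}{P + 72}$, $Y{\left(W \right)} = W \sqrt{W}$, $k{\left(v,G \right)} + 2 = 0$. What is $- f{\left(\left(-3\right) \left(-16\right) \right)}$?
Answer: $- \frac{2}{5} + \frac{i \sqrt{2}}{60} \approx -0.4 + 0.02357 i$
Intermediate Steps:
$k{\left(v,G \right)} = -2$ ($k{\left(v,G \right)} = -2 + 0 = -2$)
$Y{\left(W \right)} = W^{\frac{3}{2}}$
$f{\left(P \right)} = \frac{P - 2 i \sqrt{2}}{72 + P}$ ($f{\left(P \right)} = \frac{P + \left(-2\right)^{\frac{3}{2}}}{P + 72} = \frac{P - 2 i \sqrt{2}}{72 + P}$)
$- f{\left(\left(-3\right) \left(-16\right) \right)} = - \frac{\left(-3\right) \left(-16\right) - 2 i \sqrt{2}}{72 - -48} = - \frac{48 - 2 i \sqrt{2}}{72 + 48} = - \frac{48 - 2 i \sqrt{2}}{120} = - (\frac{2}{5} - \frac{i \sqrt{2}}{60}) = - \frac{2}{5} + \frac{i \sqrt{2}}{60}$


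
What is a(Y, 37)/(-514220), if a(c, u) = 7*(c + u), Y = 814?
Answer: -851/73460 ≈ -0.011585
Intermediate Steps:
a(c, u) = 7*c + 7*u
a(Y, 37)/(-514220) = (7*814 + 7*37)/(-514220) = (5698 + 259)*(-1/514220) = 5957*(-1/514220) = -851/73460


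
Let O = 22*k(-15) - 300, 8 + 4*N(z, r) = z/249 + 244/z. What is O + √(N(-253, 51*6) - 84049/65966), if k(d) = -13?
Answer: -586 + I*√65093084012402609559/4155660102 ≈ -586.0 + 1.9415*I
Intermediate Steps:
N(z, r) = -2 + 61/z + z/996 (N(z, r) = -2 + (z/249 + 244/z)/4 = -2 + (244/z + z/249)/4 = -2 + (61/z + z/996) = -2 + 61/z + z/996)
O = -586 (O = 22*(-13) - 300 = -286 - 300 = -586)
O + √(N(-253, 51*6) - 84049/65966) = -586 + √((-2 + 61/(-253) + (1/996)*(-253)) - 84049/65966) = -586 + √((-2 + 61*(-1/253) - 253/996) - 84049*1/65966) = -586 + √((-2 - 61/253 - 253/996) - 84049/65966) = -586 + √(-628741/251988 - 84049/65966) = -586 + √(-31327434109/8311320204) = -586 + I*√65093084012402609559/4155660102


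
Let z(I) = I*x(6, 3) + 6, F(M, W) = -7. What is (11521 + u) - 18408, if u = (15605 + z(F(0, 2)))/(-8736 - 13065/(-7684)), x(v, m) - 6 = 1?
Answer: -462336168841/67114359 ≈ -6888.8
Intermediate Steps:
x(v, m) = 7 (x(v, m) = 6 + 1 = 7)
z(I) = 6 + 7*I (z(I) = I*7 + 6 = 7*I + 6 = 6 + 7*I)
u = -119578408/67114359 (u = (15605 + (6 + 7*(-7)))/(-8736 - 13065/(-7684)) = (15605 + (6 - 49))/(-8736 - 13065*(-1/7684)) = (15605 - 43)/(-8736 + 13065/7684) = 15562/(-67114359/7684) = 15562*(-7684/67114359) = -119578408/67114359 ≈ -1.7817)
(11521 + u) - 18408 = (11521 - 119578408/67114359) - 18408 = 773104951631/67114359 - 18408 = -462336168841/67114359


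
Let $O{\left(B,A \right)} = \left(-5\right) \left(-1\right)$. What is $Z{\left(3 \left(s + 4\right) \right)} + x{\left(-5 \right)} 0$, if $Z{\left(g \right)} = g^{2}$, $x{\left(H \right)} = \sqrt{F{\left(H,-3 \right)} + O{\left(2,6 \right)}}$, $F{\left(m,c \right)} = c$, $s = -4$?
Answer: $0$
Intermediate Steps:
$O{\left(B,A \right)} = 5$
$x{\left(H \right)} = \sqrt{2}$ ($x{\left(H \right)} = \sqrt{-3 + 5} = \sqrt{2}$)
$Z{\left(3 \left(s + 4\right) \right)} + x{\left(-5 \right)} 0 = \left(3 \left(-4 + 4\right)\right)^{2} + \sqrt{2} \cdot 0 = \left(3 \cdot 0\right)^{2} + 0 = 0^{2} + 0 = 0 + 0 = 0$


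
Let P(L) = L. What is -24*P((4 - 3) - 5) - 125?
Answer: -29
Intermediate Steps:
-24*P((4 - 3) - 5) - 125 = -24*((4 - 3) - 5) - 125 = -24*(1 - 5) - 125 = -24*(-4) - 125 = 96 - 125 = -29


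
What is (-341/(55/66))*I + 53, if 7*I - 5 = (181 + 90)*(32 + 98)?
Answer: -14417791/7 ≈ -2.0597e+6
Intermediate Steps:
I = 35235/7 (I = 5/7 + ((181 + 90)*(32 + 98))/7 = 5/7 + (271*130)/7 = 5/7 + (⅐)*35230 = 5/7 + 35230/7 = 35235/7 ≈ 5033.6)
(-341/(55/66))*I + 53 = -341/(55/66)*(35235/7) + 53 = -341/(55*(1/66))*(35235/7) + 53 = -341/⅚*(35235/7) + 53 = -341*6/5*(35235/7) + 53 = -2046/5*35235/7 + 53 = -14418162/7 + 53 = -14417791/7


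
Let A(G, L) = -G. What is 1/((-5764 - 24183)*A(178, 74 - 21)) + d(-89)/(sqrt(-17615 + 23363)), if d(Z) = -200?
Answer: 1/5330566 - 100*sqrt(1437)/1437 ≈ -2.6380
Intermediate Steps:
1/((-5764 - 24183)*A(178, 74 - 21)) + d(-89)/(sqrt(-17615 + 23363)) = 1/((-5764 - 24183)*((-1*178))) - 200/sqrt(-17615 + 23363) = 1/(-29947*(-178)) - 200*sqrt(1437)/2874 = -1/29947*(-1/178) - 200*sqrt(1437)/2874 = 1/5330566 - 100*sqrt(1437)/1437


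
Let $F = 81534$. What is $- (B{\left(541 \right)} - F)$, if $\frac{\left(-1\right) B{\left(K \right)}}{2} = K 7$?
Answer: $89108$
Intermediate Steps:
$B{\left(K \right)} = - 14 K$ ($B{\left(K \right)} = - 2 K 7 = - 2 \cdot 7 K = - 14 K$)
$- (B{\left(541 \right)} - F) = - (\left(-14\right) 541 - 81534) = - (-7574 - 81534) = \left(-1\right) \left(-89108\right) = 89108$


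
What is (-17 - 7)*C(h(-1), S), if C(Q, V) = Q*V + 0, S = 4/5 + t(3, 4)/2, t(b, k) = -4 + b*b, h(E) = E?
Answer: 396/5 ≈ 79.200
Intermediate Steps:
t(b, k) = -4 + b²
S = 33/10 (S = 4/5 + (-4 + 3²)/2 = 4*(⅕) + (-4 + 9)*(½) = ⅘ + 5*(½) = ⅘ + 5/2 = 33/10 ≈ 3.3000)
C(Q, V) = Q*V
(-17 - 7)*C(h(-1), S) = (-17 - 7)*(-1*33/10) = -24*(-33/10) = 396/5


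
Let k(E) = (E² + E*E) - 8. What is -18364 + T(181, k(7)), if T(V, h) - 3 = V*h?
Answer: -2071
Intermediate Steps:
k(E) = -8 + 2*E² (k(E) = (E² + E²) - 8 = 2*E² - 8 = -8 + 2*E²)
T(V, h) = 3 + V*h
-18364 + T(181, k(7)) = -18364 + (3 + 181*(-8 + 2*7²)) = -18364 + (3 + 181*(-8 + 2*49)) = -18364 + (3 + 181*(-8 + 98)) = -18364 + (3 + 181*90) = -18364 + (3 + 16290) = -18364 + 16293 = -2071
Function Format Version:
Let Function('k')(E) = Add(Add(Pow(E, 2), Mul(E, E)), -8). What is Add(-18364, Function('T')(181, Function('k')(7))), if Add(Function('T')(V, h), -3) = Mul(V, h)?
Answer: -2071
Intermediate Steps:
Function('k')(E) = Add(-8, Mul(2, Pow(E, 2))) (Function('k')(E) = Add(Add(Pow(E, 2), Pow(E, 2)), -8) = Add(Mul(2, Pow(E, 2)), -8) = Add(-8, Mul(2, Pow(E, 2))))
Function('T')(V, h) = Add(3, Mul(V, h))
Add(-18364, Function('T')(181, Function('k')(7))) = Add(-18364, Add(3, Mul(181, Add(-8, Mul(2, Pow(7, 2)))))) = Add(-18364, Add(3, Mul(181, Add(-8, Mul(2, 49))))) = Add(-18364, Add(3, Mul(181, Add(-8, 98)))) = Add(-18364, Add(3, Mul(181, 90))) = Add(-18364, Add(3, 16290)) = Add(-18364, 16293) = -2071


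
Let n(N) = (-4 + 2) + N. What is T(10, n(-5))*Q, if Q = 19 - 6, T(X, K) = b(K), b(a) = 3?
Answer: 39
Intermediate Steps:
n(N) = -2 + N
T(X, K) = 3
Q = 13
T(10, n(-5))*Q = 3*13 = 39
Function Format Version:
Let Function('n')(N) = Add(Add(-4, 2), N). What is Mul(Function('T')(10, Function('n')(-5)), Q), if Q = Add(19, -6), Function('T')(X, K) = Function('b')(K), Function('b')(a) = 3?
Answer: 39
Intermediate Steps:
Function('n')(N) = Add(-2, N)
Function('T')(X, K) = 3
Q = 13
Mul(Function('T')(10, Function('n')(-5)), Q) = Mul(3, 13) = 39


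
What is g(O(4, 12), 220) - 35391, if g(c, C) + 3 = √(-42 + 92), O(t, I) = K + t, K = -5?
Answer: -35394 + 5*√2 ≈ -35387.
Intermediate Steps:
O(t, I) = -5 + t
g(c, C) = -3 + 5*√2 (g(c, C) = -3 + √(-42 + 92) = -3 + √50 = -3 + 5*√2)
g(O(4, 12), 220) - 35391 = (-3 + 5*√2) - 35391 = -35394 + 5*√2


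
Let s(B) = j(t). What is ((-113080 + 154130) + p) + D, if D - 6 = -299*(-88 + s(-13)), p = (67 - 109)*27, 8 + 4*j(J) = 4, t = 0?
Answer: 66533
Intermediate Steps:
j(J) = -1 (j(J) = -2 + (¼)*4 = -2 + 1 = -1)
s(B) = -1
p = -1134 (p = -42*27 = -1134)
D = 26617 (D = 6 - 299*(-88 - 1) = 6 - 299*(-89) = 6 + 26611 = 26617)
((-113080 + 154130) + p) + D = ((-113080 + 154130) - 1134) + 26617 = (41050 - 1134) + 26617 = 39916 + 26617 = 66533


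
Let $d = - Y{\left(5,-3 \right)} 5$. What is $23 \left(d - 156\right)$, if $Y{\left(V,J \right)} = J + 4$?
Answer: $-3703$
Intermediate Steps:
$Y{\left(V,J \right)} = 4 + J$
$d = -5$ ($d = - (4 - 3) 5 = \left(-1\right) 1 \cdot 5 = \left(-1\right) 5 = -5$)
$23 \left(d - 156\right) = 23 \left(-5 - 156\right) = 23 \left(-161\right) = -3703$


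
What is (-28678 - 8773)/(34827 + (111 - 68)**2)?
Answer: -37451/36676 ≈ -1.0211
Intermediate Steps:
(-28678 - 8773)/(34827 + (111 - 68)**2) = -37451/(34827 + 43**2) = -37451/(34827 + 1849) = -37451/36676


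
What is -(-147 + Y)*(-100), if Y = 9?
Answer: -13800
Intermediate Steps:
-(-147 + Y)*(-100) = -(-147 + 9)*(-100) = -(-138)*(-100) = -1*13800 = -13800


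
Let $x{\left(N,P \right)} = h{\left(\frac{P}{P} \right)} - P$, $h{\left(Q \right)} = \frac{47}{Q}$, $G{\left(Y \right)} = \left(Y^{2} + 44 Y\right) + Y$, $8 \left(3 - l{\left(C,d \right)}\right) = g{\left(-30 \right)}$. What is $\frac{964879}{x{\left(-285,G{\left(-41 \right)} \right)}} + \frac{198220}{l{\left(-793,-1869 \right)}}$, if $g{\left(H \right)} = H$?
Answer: $\frac{193349413}{5697} \approx 33939.0$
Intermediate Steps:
$l{\left(C,d \right)} = \frac{27}{4}$ ($l{\left(C,d \right)} = 3 - - \frac{15}{4} = 3 + \frac{15}{4} = \frac{27}{4}$)
$G{\left(Y \right)} = Y^{2} + 45 Y$
$x{\left(N,P \right)} = 47 - P$ ($x{\left(N,P \right)} = \frac{47}{P \frac{1}{P}} - P = \frac{47}{1} - P = 47 \cdot 1 - P = 47 - P$)
$\frac{964879}{x{\left(-285,G{\left(-41 \right)} \right)}} + \frac{198220}{l{\left(-793,-1869 \right)}} = \frac{964879}{47 - - 41 \left(45 - 41\right)} + \frac{198220}{\frac{27}{4}} = \frac{964879}{47 - \left(-41\right) 4} + 198220 \cdot \frac{4}{27} = \frac{964879}{47 - -164} + \frac{792880}{27} = \frac{964879}{47 + 164} + \frac{792880}{27} = \frac{964879}{211} + \frac{792880}{27} = \frac{193349413}{5697}$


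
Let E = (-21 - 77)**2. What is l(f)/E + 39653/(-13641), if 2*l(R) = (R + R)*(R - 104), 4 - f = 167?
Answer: 212842549/131008164 ≈ 1.6247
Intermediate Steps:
f = -163 (f = 4 - 1*167 = 4 - 167 = -163)
l(R) = R*(-104 + R) (l(R) = ((R + R)*(R - 104))/2 = ((2*R)*(-104 + R))/2 = (2*R*(-104 + R))/2 = R*(-104 + R))
E = 9604 (E = (-98)**2 = 9604)
l(f)/E + 39653/(-13641) = -163*(-104 - 163)/9604 + 39653/(-13641) = -163*(-267)*(1/9604) + 39653*(-1/13641) = 43521*(1/9604) - 39653/13641 = 43521/9604 - 39653/13641 = 212842549/131008164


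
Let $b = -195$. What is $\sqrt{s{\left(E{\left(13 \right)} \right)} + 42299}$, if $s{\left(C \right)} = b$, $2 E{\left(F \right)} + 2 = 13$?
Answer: $2 \sqrt{10526} \approx 205.19$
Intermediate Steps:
$E{\left(F \right)} = \frac{11}{2}$ ($E{\left(F \right)} = -1 + \frac{1}{2} \cdot 13 = -1 + \frac{13}{2} = \frac{11}{2}$)
$s{\left(C \right)} = -195$
$\sqrt{s{\left(E{\left(13 \right)} \right)} + 42299} = \sqrt{-195 + 42299} = \sqrt{42104} = 2 \sqrt{10526}$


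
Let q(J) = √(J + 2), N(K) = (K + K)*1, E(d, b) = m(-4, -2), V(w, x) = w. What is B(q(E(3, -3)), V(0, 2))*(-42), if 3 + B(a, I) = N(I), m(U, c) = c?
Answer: 126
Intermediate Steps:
E(d, b) = -2
N(K) = 2*K (N(K) = (2*K)*1 = 2*K)
q(J) = √(2 + J)
B(a, I) = -3 + 2*I
B(q(E(3, -3)), V(0, 2))*(-42) = (-3 + 2*0)*(-42) = (-3 + 0)*(-42) = -3*(-42) = 126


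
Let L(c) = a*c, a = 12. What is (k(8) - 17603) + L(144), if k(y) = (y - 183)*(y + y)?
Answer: -18675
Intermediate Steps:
k(y) = 2*y*(-183 + y) (k(y) = (-183 + y)*(2*y) = 2*y*(-183 + y))
L(c) = 12*c
(k(8) - 17603) + L(144) = (2*8*(-183 + 8) - 17603) + 12*144 = (2*8*(-175) - 17603) + 1728 = (-2800 - 17603) + 1728 = -20403 + 1728 = -18675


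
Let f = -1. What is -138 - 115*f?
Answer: -23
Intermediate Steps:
-138 - 115*f = -138 - 115*(-1) = -138 + 115 = -23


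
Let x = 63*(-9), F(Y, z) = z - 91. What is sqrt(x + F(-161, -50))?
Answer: 2*I*sqrt(177) ≈ 26.608*I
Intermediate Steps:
F(Y, z) = -91 + z
x = -567
sqrt(x + F(-161, -50)) = sqrt(-567 + (-91 - 50)) = sqrt(-567 - 141) = sqrt(-708) = 2*I*sqrt(177)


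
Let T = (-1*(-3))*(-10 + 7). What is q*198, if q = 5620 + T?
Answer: 1110978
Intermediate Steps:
T = -9 (T = 3*(-3) = -9)
q = 5611 (q = 5620 - 9 = 5611)
q*198 = 5611*198 = 1110978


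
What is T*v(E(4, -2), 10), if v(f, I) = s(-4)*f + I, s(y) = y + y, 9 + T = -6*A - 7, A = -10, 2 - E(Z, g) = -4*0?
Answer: -264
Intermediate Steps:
E(Z, g) = 2 (E(Z, g) = 2 - (-4)*0 = 2 - 1*0 = 2 + 0 = 2)
T = 44 (T = -9 + (-6*(-10) - 7) = -9 + (60 - 7) = -9 + 53 = 44)
s(y) = 2*y
v(f, I) = I - 8*f (v(f, I) = (2*(-4))*f + I = -8*f + I = I - 8*f)
T*v(E(4, -2), 10) = 44*(10 - 8*2) = 44*(10 - 16) = 44*(-6) = -264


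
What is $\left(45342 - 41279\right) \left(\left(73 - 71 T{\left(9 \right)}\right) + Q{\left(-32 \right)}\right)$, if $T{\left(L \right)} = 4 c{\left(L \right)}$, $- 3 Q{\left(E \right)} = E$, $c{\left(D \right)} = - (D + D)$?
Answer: $\frac{63329981}{3} \approx 2.111 \cdot 10^{7}$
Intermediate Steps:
$c{\left(D \right)} = - 2 D$
$Q{\left(E \right)} = - \frac{E}{3}$
$T{\left(L \right)} = - 8 L$ ($T{\left(L \right)} = 4 \left(- 2 L\right) = - 8 L$)
$\left(45342 - 41279\right) \left(\left(73 - 71 T{\left(9 \right)}\right) + Q{\left(-32 \right)}\right) = \left(45342 - 41279\right) \left(\left(73 - 71 \left(\left(-8\right) 9\right)\right) - - \frac{32}{3}\right) = 4063 \left(\left(73 - -5112\right) + \frac{32}{3}\right) = 4063 \left(\left(73 + 5112\right) + \frac{32}{3}\right) = 4063 \left(5185 + \frac{32}{3}\right) = 4063 \cdot \frac{15587}{3} = \frac{63329981}{3}$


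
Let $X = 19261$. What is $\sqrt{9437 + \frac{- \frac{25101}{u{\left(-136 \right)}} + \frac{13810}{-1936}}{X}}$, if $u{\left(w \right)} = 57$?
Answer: $\frac{\sqrt{2446826093088304774}}{16102196} \approx 97.144$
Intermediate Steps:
$\sqrt{9437 + \frac{- \frac{25101}{u{\left(-136 \right)}} + \frac{13810}{-1936}}{X}} = \sqrt{9437 + \frac{- \frac{25101}{57} + \frac{13810}{-1936}}{19261}} = \sqrt{9437 + \left(\left(-25101\right) \frac{1}{57} + 13810 \left(- \frac{1}{1936}\right)\right) \frac{1}{19261}} = \sqrt{9437 + \left(- \frac{8367}{19} - \frac{6905}{968}\right) \frac{1}{19261}} = \sqrt{9437 - \frac{8230451}{354248312}} = \sqrt{\frac{3343033089893}{354248312}} = \frac{\sqrt{2446826093088304774}}{16102196}$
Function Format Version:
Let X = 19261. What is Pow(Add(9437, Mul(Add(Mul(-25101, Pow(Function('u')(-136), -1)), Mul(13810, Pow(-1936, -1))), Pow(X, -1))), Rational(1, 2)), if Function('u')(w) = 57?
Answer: Mul(Rational(1, 16102196), Pow(2446826093088304774, Rational(1, 2))) ≈ 97.144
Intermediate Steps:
Pow(Add(9437, Mul(Add(Mul(-25101, Pow(Function('u')(-136), -1)), Mul(13810, Pow(-1936, -1))), Pow(X, -1))), Rational(1, 2)) = Pow(Add(9437, Mul(Add(Mul(-25101, Pow(57, -1)), Mul(13810, Pow(-1936, -1))), Pow(19261, -1))), Rational(1, 2)) = Pow(Add(9437, Mul(Add(Mul(-25101, Rational(1, 57)), Mul(13810, Rational(-1, 1936))), Rational(1, 19261))), Rational(1, 2)) = Pow(Add(9437, Mul(Add(Rational(-8367, 19), Rational(-6905, 968)), Rational(1, 19261))), Rational(1, 2)) = Pow(Add(9437, Mul(Rational(-8230451, 18392), Rational(1, 19261))), Rational(1, 2)) = Pow(Add(9437, Rational(-8230451, 354248312)), Rational(1, 2)) = Pow(Rational(3343033089893, 354248312), Rational(1, 2)) = Mul(Rational(1, 16102196), Pow(2446826093088304774, Rational(1, 2)))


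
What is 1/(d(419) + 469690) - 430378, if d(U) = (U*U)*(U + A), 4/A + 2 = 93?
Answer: -2899632784044243/6737409403 ≈ -4.3038e+5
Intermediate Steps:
A = 4/91 (A = 4/(-2 + 93) = 4/91 ≈ 0.043956)
d(U) = U²*(4/91 + U) (d(U) = (U*U)*(U + 4/91) = U²*(4/91 + U))
1/(d(419) + 469690) - 430378 = 1/(419²*(4/91 + 419) + 469690) - 430378 = 1/(175561*(38133/91) + 469690) - 430378 = 1/(6694667613/91 + 469690) - 430378 = 1/(6737409403/91) - 430378 = 91/6737409403 - 430378 = -2899632784044243/6737409403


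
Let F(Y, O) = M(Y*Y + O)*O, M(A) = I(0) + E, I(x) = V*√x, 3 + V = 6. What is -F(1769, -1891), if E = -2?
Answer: -3782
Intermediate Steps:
V = 3 (V = -3 + 6 = 3)
I(x) = 3*√x
M(A) = -2 (M(A) = 3*√0 - 2 = 3*0 - 2 = 0 - 2 = -2)
F(Y, O) = -2*O
-F(1769, -1891) = -(-2)*(-1891) = -1*3782 = -3782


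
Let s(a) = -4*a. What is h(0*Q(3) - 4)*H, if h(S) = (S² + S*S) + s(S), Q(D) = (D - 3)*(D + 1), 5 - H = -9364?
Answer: 449712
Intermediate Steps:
H = 9369 (H = 5 - 1*(-9364) = 5 + 9364 = 9369)
Q(D) = (1 + D)*(-3 + D) (Q(D) = (-3 + D)*(1 + D) = (1 + D)*(-3 + D))
h(S) = -4*S + 2*S² (h(S) = (S² + S*S) - 4*S = (S² + S²) - 4*S = 2*S² - 4*S = -4*S + 2*S²)
h(0*Q(3) - 4)*H = (2*(0*(-3 + 3² - 2*3) - 4)*(-2 + (0*(-3 + 3² - 2*3) - 4)))*9369 = (2*(0*(-3 + 9 - 6) - 4)*(-2 + (0*(-3 + 9 - 6) - 4)))*9369 = (2*(0*0 - 4)*(-2 + (0*0 - 4)))*9369 = (2*(0 - 4)*(-2 + (0 - 4)))*9369 = (2*(-4)*(-2 - 4))*9369 = (2*(-4)*(-6))*9369 = 48*9369 = 449712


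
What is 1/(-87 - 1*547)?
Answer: -1/634 ≈ -0.0015773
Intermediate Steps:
1/(-87 - 1*547) = 1/(-87 - 547) = 1/(-634) = -1/634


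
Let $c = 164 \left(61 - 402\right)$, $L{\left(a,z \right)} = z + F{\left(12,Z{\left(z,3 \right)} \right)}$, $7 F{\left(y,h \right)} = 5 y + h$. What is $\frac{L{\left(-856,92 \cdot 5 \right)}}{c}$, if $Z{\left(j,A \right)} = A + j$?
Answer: $- \frac{3743}{391468} \approx -0.0095614$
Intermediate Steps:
$F{\left(y,h \right)} = \frac{h}{7} + \frac{5 y}{7}$ ($F{\left(y,h \right)} = \frac{5 y + h}{7} = \frac{h + 5 y}{7} = \frac{h}{7} + \frac{5 y}{7}$)
$L{\left(a,z \right)} = 9 + \frac{8 z}{7}$ ($L{\left(a,z \right)} = z + \left(\frac{3 + z}{7} + \frac{5}{7} \cdot 12\right) = z + \left(\left(\frac{3}{7} + \frac{z}{7}\right) + \frac{60}{7}\right) = z + \left(9 + \frac{z}{7}\right) = 9 + \frac{8 z}{7}$)
$c = -55924$ ($c = 164 \left(-341\right) = -55924$)
$\frac{L{\left(-856,92 \cdot 5 \right)}}{c} = \frac{9 + \frac{8 \cdot 92 \cdot 5}{7}}{-55924} = \left(9 + \frac{8}{7} \cdot 460\right) \left(- \frac{1}{55924}\right) = \left(9 + \frac{3680}{7}\right) \left(- \frac{1}{55924}\right) = \frac{3743}{7} \left(- \frac{1}{55924}\right) = - \frac{3743}{391468}$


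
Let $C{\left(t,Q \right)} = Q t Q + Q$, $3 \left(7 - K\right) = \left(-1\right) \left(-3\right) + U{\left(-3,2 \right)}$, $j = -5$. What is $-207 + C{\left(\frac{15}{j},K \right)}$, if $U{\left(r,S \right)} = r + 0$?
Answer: $-347$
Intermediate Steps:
$U{\left(r,S \right)} = r$
$K = 7$ ($K = 7 - \frac{\left(-1\right) \left(-3\right) - 3}{3} = 7 - \frac{3 - 3}{3} = 7 - 0 = 7 + 0 = 7$)
$C{\left(t,Q \right)} = Q + t Q^{2}$ ($C{\left(t,Q \right)} = t Q^{2} + Q = Q + t Q^{2}$)
$-207 + C{\left(\frac{15}{j},K \right)} = -207 + 7 \left(1 + 7 \frac{15}{-5}\right) = -207 + 7 \left(1 + 7 \cdot 15 \left(- \frac{1}{5}\right)\right) = -207 + 7 \left(1 + 7 \left(-3\right)\right) = -207 + 7 \left(1 - 21\right) = -207 + 7 \left(-20\right) = -207 - 140 = -347$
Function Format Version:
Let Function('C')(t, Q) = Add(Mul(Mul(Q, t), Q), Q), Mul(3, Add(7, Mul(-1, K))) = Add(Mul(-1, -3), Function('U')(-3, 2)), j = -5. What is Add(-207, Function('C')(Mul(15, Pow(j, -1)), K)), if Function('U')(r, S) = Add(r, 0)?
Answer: -347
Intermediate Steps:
Function('U')(r, S) = r
K = 7 (K = Add(7, Mul(Rational(-1, 3), Add(Mul(-1, -3), -3))) = Add(7, Mul(Rational(-1, 3), Add(3, -3))) = Add(7, Mul(Rational(-1, 3), 0)) = Add(7, 0) = 7)
Function('C')(t, Q) = Add(Q, Mul(t, Pow(Q, 2))) (Function('C')(t, Q) = Add(Mul(t, Pow(Q, 2)), Q) = Add(Q, Mul(t, Pow(Q, 2))))
Add(-207, Function('C')(Mul(15, Pow(j, -1)), K)) = Add(-207, Mul(7, Add(1, Mul(7, Mul(15, Pow(-5, -1)))))) = Add(-207, Mul(7, Add(1, Mul(7, Mul(15, Rational(-1, 5)))))) = Add(-207, Mul(7, Add(1, Mul(7, -3)))) = Add(-207, Mul(7, Add(1, -21))) = Add(-207, Mul(7, -20)) = Add(-207, -140) = -347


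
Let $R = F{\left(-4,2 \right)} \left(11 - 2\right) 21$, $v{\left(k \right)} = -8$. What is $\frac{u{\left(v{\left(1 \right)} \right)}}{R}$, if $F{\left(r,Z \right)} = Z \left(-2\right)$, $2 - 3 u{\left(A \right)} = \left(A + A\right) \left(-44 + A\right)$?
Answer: $\frac{415}{1134} \approx 0.36596$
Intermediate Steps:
$u{\left(A \right)} = \frac{2}{3} - \frac{2 A \left(-44 + A\right)}{3}$ ($u{\left(A \right)} = \frac{2}{3} - \frac{\left(A + A\right) \left(-44 + A\right)}{3} = \frac{2}{3} - \frac{2 A \left(-44 + A\right)}{3}$)
$F{\left(r,Z \right)} = - 2 Z$
$R = -756$ ($R = \left(-2\right) 2 \left(11 - 2\right) 21 = - 4 \left(11 - 2\right) 21 = \left(-4\right) 9 \cdot 21 = \left(-36\right) 21 = -756$)
$\frac{u{\left(v{\left(1 \right)} \right)}}{R} = \frac{\frac{2}{3} - \frac{2 \left(-8\right)^{2}}{3} + \frac{88}{3} \left(-8\right)}{-756} = \left(\frac{2}{3} - \frac{128}{3} - \frac{704}{3}\right) \left(- \frac{1}{756}\right) = \left(- \frac{830}{3}\right) \left(- \frac{1}{756}\right) = \frac{415}{1134}$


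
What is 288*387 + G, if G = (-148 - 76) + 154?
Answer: 111386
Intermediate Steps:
G = -70 (G = -224 + 154 = -70)
288*387 + G = 288*387 - 70 = 111456 - 70 = 111386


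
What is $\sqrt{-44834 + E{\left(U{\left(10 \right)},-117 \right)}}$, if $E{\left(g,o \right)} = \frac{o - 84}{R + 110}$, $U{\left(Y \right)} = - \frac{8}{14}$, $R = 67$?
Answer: $\frac{i \sqrt{156071107}}{59} \approx 211.74 i$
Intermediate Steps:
$U{\left(Y \right)} = - \frac{4}{7}$ ($U{\left(Y \right)} = \left(-8\right) \frac{1}{14} = - \frac{4}{7}$)
$E{\left(g,o \right)} = - \frac{28}{59} + \frac{o}{177}$ ($E{\left(g,o \right)} = \frac{o - 84}{67 + 110} = \frac{-84 + o}{177} = \left(-84 + o\right) \frac{1}{177} = - \frac{28}{59} + \frac{o}{177}$)
$\sqrt{-44834 + E{\left(U{\left(10 \right)},-117 \right)}} = \sqrt{-44834 + \left(- \frac{28}{59} + \frac{1}{177} \left(-117\right)\right)} = \sqrt{-44834 - \frac{67}{59}} = \sqrt{- \frac{2645273}{59}} = \frac{i \sqrt{156071107}}{59}$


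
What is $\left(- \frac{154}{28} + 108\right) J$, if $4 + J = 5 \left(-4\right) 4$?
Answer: $-8610$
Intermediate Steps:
$J = -84$ ($J = -4 + 5 \left(-4\right) 4 = -4 - 80 = -84$)
$\left(- \frac{154}{28} + 108\right) J = \left(- \frac{154}{28} + 108\right) \left(-84\right) = \left(\left(-154\right) \frac{1}{28} + 108\right) \left(-84\right) = \left(- \frac{11}{2} + 108\right) \left(-84\right) = \frac{205}{2} \left(-84\right) = -8610$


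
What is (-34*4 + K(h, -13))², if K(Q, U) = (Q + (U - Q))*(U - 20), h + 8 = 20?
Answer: 85849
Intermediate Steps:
h = 12 (h = -8 + 20 = 12)
K(Q, U) = U*(-20 + U)
(-34*4 + K(h, -13))² = (-34*4 - 13*(-20 - 13))² = (-136 - 13*(-33))² = (-136 + 429)² = 293² = 85849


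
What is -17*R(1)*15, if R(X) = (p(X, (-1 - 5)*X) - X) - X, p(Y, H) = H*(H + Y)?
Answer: -7140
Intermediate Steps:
R(X) = -2*X + 30*X**2 (R(X) = (((-1 - 5)*X)*((-1 - 5)*X + X) - X) - X = ((-6*X)*(-6*X + X) - X) - X = ((-6*X)*(-5*X) - X) - X = (30*X**2 - X) - X = (-X + 30*X**2) - X = -2*X + 30*X**2)
-17*R(1)*15 = -34*(-1 + 15*1)*15 = -34*(-1 + 15)*15 = -34*14*15 = -17*28*15 = -476*15 = -7140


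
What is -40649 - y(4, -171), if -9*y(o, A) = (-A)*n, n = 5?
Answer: -40554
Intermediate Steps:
y(o, A) = 5*A/9 (y(o, A) = -(-A)*5/9 = -(-5)*A/9 = 5*A/9)
-40649 - y(4, -171) = -40649 - 5*(-171)/9 = -40649 - 1*(-95) = -40649 + 95 = -40554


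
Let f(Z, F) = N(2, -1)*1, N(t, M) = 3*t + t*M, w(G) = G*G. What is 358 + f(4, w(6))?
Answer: 362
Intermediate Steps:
w(G) = G²
N(t, M) = 3*t + M*t
f(Z, F) = 4 (f(Z, F) = (2*(3 - 1))*1 = (2*2)*1 = 4*1 = 4)
358 + f(4, w(6)) = 358 + 4 = 362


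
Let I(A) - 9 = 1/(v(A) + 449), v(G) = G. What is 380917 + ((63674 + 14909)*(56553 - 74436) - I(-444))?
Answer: -7024594406/5 ≈ -1.4049e+9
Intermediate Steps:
I(A) = 9 + 1/(449 + A) (I(A) = 9 + 1/(A + 449) = 9 + 1/(449 + A))
380917 + ((63674 + 14909)*(56553 - 74436) - I(-444)) = 380917 + ((63674 + 14909)*(56553 - 74436) - (4042 + 9*(-444))/(449 - 444)) = 380917 + (78583*(-17883) - (4042 - 3996)/5) = 380917 + (-1405299789 - 46/5) = 380917 - 7026498991/5 = -7024594406/5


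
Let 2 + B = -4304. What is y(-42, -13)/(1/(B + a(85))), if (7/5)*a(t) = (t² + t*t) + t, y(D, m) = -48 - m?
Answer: -212665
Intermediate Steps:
B = -4306 (B = -2 - 4304 = -4306)
a(t) = 5*t/7 + 10*t²/7 (a(t) = 5*((t² + t*t) + t)/7 = 5*((t² + t²) + t)/7 = 5*(2*t² + t)/7 = 5*(t + 2*t²)/7 = 5*t/7 + 10*t²/7)
y(-42, -13)/(1/(B + a(85))) = (-48 - 1*(-13))/(1/(-4306 + (5/7)*85*(1 + 2*85))) = (-48 + 13)/(1/(-4306 + (5/7)*85*(1 + 170))) = -35/(1/(-4306 + (5/7)*85*171)) = -35/(1/(-4306 + 72675/7)) = -35/(1/(42533/7)) = -35/7/42533 = -35*42533/7 = -212665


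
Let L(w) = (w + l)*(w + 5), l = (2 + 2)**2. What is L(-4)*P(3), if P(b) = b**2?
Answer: 108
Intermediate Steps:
l = 16 (l = 4**2 = 16)
L(w) = (5 + w)*(16 + w) (L(w) = (w + 16)*(w + 5) = (16 + w)*(5 + w) = (5 + w)*(16 + w))
L(-4)*P(3) = (80 + (-4)**2 + 21*(-4))*3**2 = (80 + 16 - 84)*9 = 12*9 = 108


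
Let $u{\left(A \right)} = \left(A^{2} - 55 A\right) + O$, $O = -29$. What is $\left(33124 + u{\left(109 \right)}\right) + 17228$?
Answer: $56209$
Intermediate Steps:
$u{\left(A \right)} = -29 + A^{2} - 55 A$ ($u{\left(A \right)} = \left(A^{2} - 55 A\right) - 29 = -29 + A^{2} - 55 A$)
$\left(33124 + u{\left(109 \right)}\right) + 17228 = \left(33124 - \left(6024 - 11881\right)\right) + 17228 = \left(33124 - -5857\right) + 17228 = \left(33124 + 5857\right) + 17228 = 38981 + 17228 = 56209$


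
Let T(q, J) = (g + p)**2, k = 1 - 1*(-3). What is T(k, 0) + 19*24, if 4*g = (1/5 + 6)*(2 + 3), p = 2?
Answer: 8817/16 ≈ 551.06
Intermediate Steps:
g = 31/4 (g = ((1/5 + 6)*(2 + 3))/4 = ((1/5 + 6)*5)/4 = ((31/5)*5)/4 = (1/4)*31 = 31/4 ≈ 7.7500)
k = 4 (k = 1 + 3 = 4)
T(q, J) = 1521/16 (T(q, J) = (31/4 + 2)**2 = (39/4)**2 = 1521/16)
T(k, 0) + 19*24 = 1521/16 + 19*24 = 1521/16 + 456 = 8817/16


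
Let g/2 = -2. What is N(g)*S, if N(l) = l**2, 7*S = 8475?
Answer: 135600/7 ≈ 19371.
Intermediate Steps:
S = 8475/7 (S = (1/7)*8475 = 8475/7 ≈ 1210.7)
g = -4 (g = 2*(-2) = -4)
N(g)*S = (-4)**2*(8475/7) = 16*(8475/7) = 135600/7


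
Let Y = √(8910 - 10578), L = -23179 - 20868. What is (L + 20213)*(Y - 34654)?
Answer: 825943436 - 47668*I*√417 ≈ 8.2594e+8 - 9.7341e+5*I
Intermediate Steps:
L = -44047
Y = 2*I*√417 (Y = √(-1668) = 2*I*√417 ≈ 40.841*I)
(L + 20213)*(Y - 34654) = (-44047 + 20213)*(2*I*√417 - 34654) = -23834*(-34654 + 2*I*√417) = 825943436 - 47668*I*√417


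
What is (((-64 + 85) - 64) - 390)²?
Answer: 187489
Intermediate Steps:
(((-64 + 85) - 64) - 390)² = ((21 - 64) - 390)² = (-43 - 390)² = (-433)² = 187489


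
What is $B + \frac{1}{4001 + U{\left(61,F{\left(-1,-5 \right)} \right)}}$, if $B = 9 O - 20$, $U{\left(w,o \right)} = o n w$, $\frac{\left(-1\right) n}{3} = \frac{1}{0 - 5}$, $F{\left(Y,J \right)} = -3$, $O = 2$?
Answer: $- \frac{38907}{19456} \approx -1.9997$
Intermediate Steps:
$n = \frac{3}{5}$ ($n = - \frac{3}{0 - 5} = - \frac{3}{-5} = \left(-3\right) \left(- \frac{1}{5}\right) = \frac{3}{5} \approx 0.6$)
$U{\left(w,o \right)} = \frac{3 o w}{5}$ ($U{\left(w,o \right)} = o \frac{3}{5} w = \frac{3 o}{5} w = \frac{3 o w}{5}$)
$B = -2$ ($B = 9 \cdot 2 - 20 = 18 - 20 = -2$)
$B + \frac{1}{4001 + U{\left(61,F{\left(-1,-5 \right)} \right)}} = -2 + \frac{1}{4001 + \frac{3}{5} \left(-3\right) 61} = -2 + \frac{1}{4001 - \frac{549}{5}} = -2 + \frac{1}{\frac{19456}{5}} = -2 + \frac{5}{19456} = - \frac{38907}{19456}$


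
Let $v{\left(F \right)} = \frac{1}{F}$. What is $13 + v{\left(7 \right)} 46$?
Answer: $\frac{137}{7} \approx 19.571$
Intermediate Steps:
$13 + v{\left(7 \right)} 46 = 13 + \frac{1}{7} \cdot 46 = 13 + \frac{46}{7} = \frac{137}{7}$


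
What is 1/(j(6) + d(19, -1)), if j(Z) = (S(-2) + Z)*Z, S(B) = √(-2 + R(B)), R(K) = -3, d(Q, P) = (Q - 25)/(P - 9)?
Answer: 305/12663 - 50*I*√5/12663 ≈ 0.024086 - 0.0088291*I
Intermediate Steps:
d(Q, P) = (-25 + Q)/(-9 + P)
S(B) = I*√5 (S(B) = √(-2 - 3) = √(-5) = I*√5)
j(Z) = Z*(Z + I*√5) (j(Z) = (I*√5 + Z)*Z = (Z + I*√5)*Z = Z*(Z + I*√5))
1/(j(6) + d(19, -1)) = 1/(6*(6 + I*√5) + (-25 + 19)/(-9 - 1)) = 1/((36 + 6*I*√5) - 6/(-10)) = 1/((36 + 6*I*√5) - ⅒*(-6)) = 1/((36 + 6*I*√5) + ⅗) = 1/(183/5 + 6*I*√5)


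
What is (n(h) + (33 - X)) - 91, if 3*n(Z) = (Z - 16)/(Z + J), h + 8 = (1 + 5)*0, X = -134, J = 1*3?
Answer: 388/5 ≈ 77.600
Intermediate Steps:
J = 3
h = -8 (h = -8 + (1 + 5)*0 = -8 + 6*0 = -8 + 0 = -8)
n(Z) = (-16 + Z)/(3*(3 + Z)) (n(Z) = ((Z - 16)/(Z + 3))/3 = ((-16 + Z)/(3 + Z))/3 = (-16 + Z)/(3*(3 + Z)))
(n(h) + (33 - X)) - 91 = ((-16 - 8)/(3*(3 - 8)) + (33 - 1*(-134))) - 91 = ((⅓)*(-24)/(-5) + (33 + 134)) - 91 = ((⅓)*(-⅕)*(-24) + 167) - 91 = (8/5 + 167) - 91 = 843/5 - 91 = 388/5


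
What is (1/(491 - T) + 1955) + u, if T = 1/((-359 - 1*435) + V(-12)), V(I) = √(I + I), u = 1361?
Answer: 504008125865858/151992706969 - 2*I*√6/151992706969 ≈ 3316.0 - 3.2232e-11*I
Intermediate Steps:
V(I) = √2*√I (V(I) = √(2*I) = √2*√I)
T = 1/(-794 + 2*I*√6) (T = 1/((-359 - 1*435) + √2*√(-12)) = 1/((-359 - 435) + √2*(2*I*√3)) = 1/(-794 + 2*I*√6) ≈ -0.0012594 - 7.77e-6*I)
(1/(491 - T) + 1955) + u = (1/(491 - (-397/315230 - I*√6/315230)) + 1955) + 1361 = (1/(491 + (397/315230 + I*√6/315230)) + 1955) + 1361 = (1/(154778327/315230 + I*√6/315230) + 1955) + 1361 = (1955 + 1/(154778327/315230 + I*√6/315230)) + 1361 = 3316 + 1/(154778327/315230 + I*√6/315230)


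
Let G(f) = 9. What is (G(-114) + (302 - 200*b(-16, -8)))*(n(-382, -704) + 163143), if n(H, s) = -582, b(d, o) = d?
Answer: 570751671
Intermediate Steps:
(G(-114) + (302 - 200*b(-16, -8)))*(n(-382, -704) + 163143) = (9 + (302 - 200*(-16)))*(-582 + 163143) = (9 + (302 + 3200))*162561 = (9 + 3502)*162561 = 3511*162561 = 570751671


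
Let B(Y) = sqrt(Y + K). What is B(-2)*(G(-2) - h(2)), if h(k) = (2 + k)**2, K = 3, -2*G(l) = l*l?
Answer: -18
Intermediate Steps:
G(l) = -l**2/2 (G(l) = -l*l/2 = -l**2/2)
B(Y) = sqrt(3 + Y) (B(Y) = sqrt(Y + 3) = sqrt(3 + Y))
B(-2)*(G(-2) - h(2)) = sqrt(3 - 2)*(-1/2*(-2)**2 - (2 + 2)**2) = sqrt(1)*(-1/2*4 - 1*4**2) = 1*(-2 - 1*16) = 1*(-2 - 16) = 1*(-18) = -18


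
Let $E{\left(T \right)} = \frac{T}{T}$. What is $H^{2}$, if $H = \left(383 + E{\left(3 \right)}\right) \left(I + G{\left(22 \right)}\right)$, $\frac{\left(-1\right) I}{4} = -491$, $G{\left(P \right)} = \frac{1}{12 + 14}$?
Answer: $\frac{96127828070400}{169} \approx 5.688 \cdot 10^{11}$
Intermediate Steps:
$G{\left(P \right)} = \frac{1}{26}$
$E{\left(T \right)} = 1$
$I = 1964$ ($I = \left(-4\right) \left(-491\right) = 1964$)
$H = \frac{9804480}{13}$ ($H = \left(383 + 1\right) \left(1964 + \frac{1}{26}\right) = 384 \cdot \frac{51065}{26} = \frac{9804480}{13} \approx 7.5419 \cdot 10^{5}$)
$H^{2} = \left(\frac{9804480}{13}\right)^{2} = \frac{96127828070400}{169}$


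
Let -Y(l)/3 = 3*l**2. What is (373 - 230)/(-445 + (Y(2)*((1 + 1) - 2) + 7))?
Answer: -143/438 ≈ -0.32648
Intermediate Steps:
Y(l) = -9*l**2
(373 - 230)/(-445 + (Y(2)*((1 + 1) - 2) + 7)) = (373 - 230)/(-445 + ((-9*2**2)*((1 + 1) - 2) + 7)) = 143/(-445 + ((-9*4)*(2 - 2) + 7)) = 143/(-445 + (-36*0 + 7)) = 143/(-445 + (0 + 7)) = 143/(-445 + 7) = 143/(-438) = 143*(-1/438) = -143/438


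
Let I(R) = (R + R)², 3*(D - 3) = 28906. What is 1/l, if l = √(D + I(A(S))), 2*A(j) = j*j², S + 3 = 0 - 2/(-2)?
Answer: √87321/29107 ≈ 0.010152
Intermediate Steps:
D = 28915/3 (D = 3 + (⅓)*28906 = 3 + 28906/3 = 28915/3 ≈ 9638.3)
S = -2 (S = -3 + (0 - 2/(-2)) = -3 + (0 - 2*(-½)) = -3 + (0 + 1) = -3 + 1 = -2)
A(j) = j³/2 (A(j) = (j*j²)/2 = j³/2)
I(R) = 4*R² (I(R) = (2*R)² = 4*R²)
l = √87321/3 (l = √(28915/3 + 4*((½)*(-2)³)²) = √(28915/3 + 4*((½)*(-8))²) = √(28915/3 + 4*(-4)²) = √(28915/3 + 4*16) = √(28915/3 + 64) = √(29107/3) = √87321/3 ≈ 98.500)
1/l = 1/(√87321/3) = √87321/29107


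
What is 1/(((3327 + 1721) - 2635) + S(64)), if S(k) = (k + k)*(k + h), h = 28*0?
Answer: 1/10605 ≈ 9.4295e-5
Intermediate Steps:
h = 0
S(k) = 2*k² (S(k) = (k + k)*(k + 0) = (2*k)*k = 2*k²)
1/(((3327 + 1721) - 2635) + S(64)) = 1/(((3327 + 1721) - 2635) + 2*64²) = 1/((5048 - 2635) + 2*4096) = 1/(2413 + 8192) = 1/10605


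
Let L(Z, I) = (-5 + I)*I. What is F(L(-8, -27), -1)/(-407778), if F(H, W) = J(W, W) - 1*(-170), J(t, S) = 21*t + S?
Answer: -74/203889 ≈ -0.00036294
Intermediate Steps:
J(t, S) = S + 21*t
L(Z, I) = I*(-5 + I)
F(H, W) = 170 + 22*W (F(H, W) = (W + 21*W) - 1*(-170) = 22*W + 170 = 170 + 22*W)
F(L(-8, -27), -1)/(-407778) = (170 + 22*(-1))/(-407778) = (170 - 22)*(-1/407778) = 148*(-1/407778) = -74/203889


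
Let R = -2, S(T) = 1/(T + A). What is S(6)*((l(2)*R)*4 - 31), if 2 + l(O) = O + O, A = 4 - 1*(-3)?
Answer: -47/13 ≈ -3.6154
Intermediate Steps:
A = 7 (A = 4 + 3 = 7)
S(T) = 1/(7 + T) (S(T) = 1/(T + 7) = 1/(7 + T))
l(O) = -2 + 2*O (l(O) = -2 + (O + O) = -2 + 2*O)
S(6)*((l(2)*R)*4 - 31) = (((-2 + 2*2)*(-2))*4 - 31)/(7 + 6) = (((-2 + 4)*(-2))*4 - 31)/13 = ((2*(-2))*4 - 31)/13 = (-4*4 - 31)/13 = (-16 - 31)/13 = (1/13)*(-47) = -47/13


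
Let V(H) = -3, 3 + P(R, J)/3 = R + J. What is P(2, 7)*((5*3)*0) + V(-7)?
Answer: -3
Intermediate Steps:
P(R, J) = -9 + 3*J + 3*R (P(R, J) = -9 + 3*(R + J) = -9 + 3*(J + R) = -9 + (3*J + 3*R) = -9 + 3*J + 3*R)
P(2, 7)*((5*3)*0) + V(-7) = (-9 + 3*7 + 3*2)*((5*3)*0) - 3 = (-9 + 21 + 6)*(15*0) - 3 = 18*0 - 3 = 0 - 3 = -3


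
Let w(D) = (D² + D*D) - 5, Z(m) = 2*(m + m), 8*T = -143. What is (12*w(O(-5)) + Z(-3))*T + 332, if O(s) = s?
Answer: -9106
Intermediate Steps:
T = -143/8 (T = (⅛)*(-143) = -143/8 ≈ -17.875)
Z(m) = 4*m (Z(m) = 2*(2*m) = 4*m)
w(D) = -5 + 2*D² (w(D) = (D² + D²) - 5 = 2*D² - 5 = -5 + 2*D²)
(12*w(O(-5)) + Z(-3))*T + 332 = (12*(-5 + 2*(-5)²) + 4*(-3))*(-143/8) + 332 = (12*(-5 + 2*25) - 12)*(-143/8) + 332 = (12*(-5 + 50) - 12)*(-143/8) + 332 = (12*45 - 12)*(-143/8) + 332 = (540 - 12)*(-143/8) + 332 = 528*(-143/8) + 332 = -9438 + 332 = -9106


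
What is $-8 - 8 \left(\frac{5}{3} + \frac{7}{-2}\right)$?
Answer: $\frac{20}{3} \approx 6.6667$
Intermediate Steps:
$-8 - 8 \left(\frac{5}{3} + \frac{7}{-2}\right) = -8 - 8 \left(5 \cdot \frac{1}{3} + 7 \left(- \frac{1}{2}\right)\right) = -8 - 8 \left(\frac{5}{3} - \frac{7}{2}\right) = -8 - - \frac{44}{3} = -8 + \frac{44}{3} = \frac{20}{3}$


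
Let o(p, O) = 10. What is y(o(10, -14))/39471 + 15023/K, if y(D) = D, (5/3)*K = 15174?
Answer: 988439795/598932954 ≈ 1.6503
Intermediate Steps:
K = 45522/5 (K = (⅗)*15174 = 45522/5 ≈ 9104.4)
y(o(10, -14))/39471 + 15023/K = 10/39471 + 15023/(45522/5) = 10*(1/39471) + 15023*(5/45522) = 10/39471 + 75115/45522 = 988439795/598932954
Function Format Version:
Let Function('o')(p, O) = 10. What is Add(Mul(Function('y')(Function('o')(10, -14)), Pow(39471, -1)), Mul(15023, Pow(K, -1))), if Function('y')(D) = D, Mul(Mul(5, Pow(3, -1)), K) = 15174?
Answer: Rational(988439795, 598932954) ≈ 1.6503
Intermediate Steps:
K = Rational(45522, 5) (K = Mul(Rational(3, 5), 15174) = Rational(45522, 5) ≈ 9104.4)
Add(Mul(Function('y')(Function('o')(10, -14)), Pow(39471, -1)), Mul(15023, Pow(K, -1))) = Add(Mul(10, Pow(39471, -1)), Mul(15023, Pow(Rational(45522, 5), -1))) = Add(Mul(10, Rational(1, 39471)), Mul(15023, Rational(5, 45522))) = Add(Rational(10, 39471), Rational(75115, 45522)) = Rational(988439795, 598932954)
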